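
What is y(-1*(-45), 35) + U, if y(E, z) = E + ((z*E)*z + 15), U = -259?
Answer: 54926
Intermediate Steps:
y(E, z) = 15 + E + E*z² (y(E, z) = E + ((E*z)*z + 15) = E + (E*z² + 15) = E + (15 + E*z²) = 15 + E + E*z²)
y(-1*(-45), 35) + U = (15 - 1*(-45) - 1*(-45)*35²) - 259 = (15 + 45 + 45*1225) - 259 = (15 + 45 + 55125) - 259 = 55185 - 259 = 54926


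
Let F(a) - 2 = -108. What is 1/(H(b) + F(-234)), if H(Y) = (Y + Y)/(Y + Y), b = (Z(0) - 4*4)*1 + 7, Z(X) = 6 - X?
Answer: -1/105 ≈ -0.0095238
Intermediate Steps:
F(a) = -106 (F(a) = 2 - 108 = -106)
b = -3 (b = ((6 - 1*0) - 4*4)*1 + 7 = ((6 + 0) - 16)*1 + 7 = (6 - 16)*1 + 7 = -10*1 + 7 = -10 + 7 = -3)
H(Y) = 1 (H(Y) = (2*Y)/((2*Y)) = (2*Y)*(1/(2*Y)) = 1)
1/(H(b) + F(-234)) = 1/(1 - 106) = 1/(-105) = -1/105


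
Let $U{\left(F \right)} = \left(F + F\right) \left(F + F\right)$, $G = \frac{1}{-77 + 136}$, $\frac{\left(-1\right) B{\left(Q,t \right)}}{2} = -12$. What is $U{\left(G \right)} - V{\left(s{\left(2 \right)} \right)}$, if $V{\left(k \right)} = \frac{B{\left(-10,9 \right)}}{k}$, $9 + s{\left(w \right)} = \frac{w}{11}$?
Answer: $\frac{919372}{337657} \approx 2.7228$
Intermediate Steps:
$s{\left(w \right)} = -9 + \frac{w}{11}$
$B{\left(Q,t \right)} = 24$ ($B{\left(Q,t \right)} = \left(-2\right) \left(-12\right) = 24$)
$V{\left(k \right)} = \frac{24}{k}$
$G = \frac{1}{59} \approx 0.016949$
$U{\left(F \right)} = 4 F^{2}$ ($U{\left(F \right)} = 2 F 2 F = 4 F^{2}$)
$U{\left(G \right)} - V{\left(s{\left(2 \right)} \right)} = \frac{4}{3481} - \frac{24}{-9 + \frac{1}{11} \cdot 2} = 4 \cdot \frac{1}{3481} - \frac{24}{-9 + \frac{2}{11}} = \frac{4}{3481} - \frac{24}{- \frac{97}{11}} = \frac{4}{3481} - 24 \left(- \frac{11}{97}\right) = \frac{4}{3481} - - \frac{264}{97} = \frac{4}{3481} + \frac{264}{97} = \frac{919372}{337657}$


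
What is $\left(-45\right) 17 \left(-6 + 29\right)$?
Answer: $-17595$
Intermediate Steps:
$\left(-45\right) 17 \left(-6 + 29\right) = \left(-765\right) 23 = -17595$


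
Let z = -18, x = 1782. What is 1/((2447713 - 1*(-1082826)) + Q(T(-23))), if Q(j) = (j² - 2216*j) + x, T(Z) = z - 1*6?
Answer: 1/3586081 ≈ 2.7886e-7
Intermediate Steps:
T(Z) = -24 (T(Z) = -18 - 1*6 = -18 - 6 = -24)
Q(j) = 1782 + j² - 2216*j (Q(j) = (j² - 2216*j) + 1782 = 1782 + j² - 2216*j)
1/((2447713 - 1*(-1082826)) + Q(T(-23))) = 1/((2447713 - 1*(-1082826)) + (1782 + (-24)² - 2216*(-24))) = 1/((2447713 + 1082826) + (1782 + 576 + 53184)) = 1/(3530539 + 55542) = 1/3586081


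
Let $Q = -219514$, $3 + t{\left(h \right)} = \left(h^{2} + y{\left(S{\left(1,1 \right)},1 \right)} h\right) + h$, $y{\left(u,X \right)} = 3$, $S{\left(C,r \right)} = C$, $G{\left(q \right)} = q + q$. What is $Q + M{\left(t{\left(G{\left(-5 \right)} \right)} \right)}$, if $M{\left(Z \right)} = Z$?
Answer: $-219457$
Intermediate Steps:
$G{\left(q \right)} = 2 q$
$t{\left(h \right)} = -3 + h^{2} + 4 h$ ($t{\left(h \right)} = -3 + \left(\left(h^{2} + 3 h\right) + h\right) = -3 + \left(h^{2} + 4 h\right) = -3 + h^{2} + 4 h$)
$Q + M{\left(t{\left(G{\left(-5 \right)} \right)} \right)} = -219514 + \left(-3 + \left(2 \left(-5\right)\right)^{2} + 4 \cdot 2 \left(-5\right)\right) = -219514 + \left(-3 + \left(-10\right)^{2} + 4 \left(-10\right)\right) = -219514 - -57 = -219514 + 57 = -219457$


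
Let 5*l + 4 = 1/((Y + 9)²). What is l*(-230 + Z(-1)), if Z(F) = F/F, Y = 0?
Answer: 73967/405 ≈ 182.63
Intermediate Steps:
Z(F) = 1
l = -323/405 (l = -⅘ + 1/(5*((0 + 9)²)) = -⅘ + 1/(5*(9²)) = -⅘ + (⅕)/81 = -⅘ + (⅕)*(1/81) = -⅘ + 1/405 = -323/405 ≈ -0.79753)
l*(-230 + Z(-1)) = -323*(-230 + 1)/405 = -323/405*(-229) = 73967/405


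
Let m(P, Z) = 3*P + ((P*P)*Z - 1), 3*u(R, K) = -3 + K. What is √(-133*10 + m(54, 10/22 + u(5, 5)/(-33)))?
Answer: √11803/11 ≈ 9.8765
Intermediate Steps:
u(R, K) = -1 + K/3 (u(R, K) = (-3 + K)/3 = -1 + K/3)
m(P, Z) = -1 + 3*P + Z*P² (m(P, Z) = 3*P + (P²*Z - 1) = 3*P + (Z*P² - 1) = 3*P + (-1 + Z*P²) = -1 + 3*P + Z*P²)
√(-133*10 + m(54, 10/22 + u(5, 5)/(-33))) = √(-133*10 + (-1 + 3*54 + (10/22 + (-1 + (⅓)*5)/(-33))*54²)) = √(-1330 + (-1 + 162 + (10*(1/22) + (-1 + 5/3)*(-1/33))*2916)) = √(-1330 + (-1 + 162 + (5/11 + (⅔)*(-1/33))*2916)) = √(-1330 + (-1 + 162 + (5/11 - 2/99)*2916)) = √(-1330 + (-1 + 162 + (43/99)*2916)) = √(-1330 + (-1 + 162 + 13932/11)) = √(-1330 + 15703/11) = √(1073/11) = √11803/11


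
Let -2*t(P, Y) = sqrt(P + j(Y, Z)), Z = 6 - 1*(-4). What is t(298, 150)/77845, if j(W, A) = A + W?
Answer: -sqrt(458)/155690 ≈ -0.00013746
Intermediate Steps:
Z = 10 (Z = 6 + 4 = 10)
t(P, Y) = -sqrt(10 + P + Y)/2 (t(P, Y) = -sqrt(P + (10 + Y))/2 = -sqrt(10 + P + Y)/2)
t(298, 150)/77845 = -sqrt(10 + 298 + 150)/2/77845 = -sqrt(458)/2*(1/77845) = -sqrt(458)/155690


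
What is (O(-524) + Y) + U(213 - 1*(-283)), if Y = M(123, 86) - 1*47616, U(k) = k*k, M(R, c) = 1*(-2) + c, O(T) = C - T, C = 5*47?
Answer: 199243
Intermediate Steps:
C = 235
O(T) = 235 - T
M(R, c) = -2 + c
U(k) = k**2
Y = -47532 (Y = (-2 + 86) - 1*47616 = 84 - 47616 = -47532)
(O(-524) + Y) + U(213 - 1*(-283)) = ((235 - 1*(-524)) - 47532) + (213 - 1*(-283))**2 = ((235 + 524) - 47532) + (213 + 283)**2 = (759 - 47532) + 496**2 = -46773 + 246016 = 199243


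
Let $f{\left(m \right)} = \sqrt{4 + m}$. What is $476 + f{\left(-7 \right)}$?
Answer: $476 + i \sqrt{3} \approx 476.0 + 1.732 i$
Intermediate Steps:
$476 + f{\left(-7 \right)} = 476 + \sqrt{4 - 7} = 476 + \sqrt{-3} = 476 + i \sqrt{3}$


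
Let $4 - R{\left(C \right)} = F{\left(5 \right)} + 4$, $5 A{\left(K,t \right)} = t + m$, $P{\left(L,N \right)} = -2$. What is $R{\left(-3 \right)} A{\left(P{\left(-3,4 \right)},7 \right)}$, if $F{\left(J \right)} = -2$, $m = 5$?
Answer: $\frac{24}{5} \approx 4.8$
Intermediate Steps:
$A{\left(K,t \right)} = 1 + \frac{t}{5}$ ($A{\left(K,t \right)} = \frac{t + 5}{5} = \frac{5 + t}{5} = 1 + \frac{t}{5}$)
$R{\left(C \right)} = 2$ ($R{\left(C \right)} = 4 - \left(-2 + 4\right) = 4 - 2 = 2$)
$R{\left(-3 \right)} A{\left(P{\left(-3,4 \right)},7 \right)} = 2 \left(1 + \frac{1}{5} \cdot 7\right) = 2 \left(1 + \frac{7}{5}\right) = 2 \cdot \frac{12}{5} = \frac{24}{5}$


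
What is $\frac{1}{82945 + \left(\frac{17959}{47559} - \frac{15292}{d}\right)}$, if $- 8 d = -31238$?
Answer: $\frac{742824021}{61610909834554} \approx 1.2057 \cdot 10^{-5}$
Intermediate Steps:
$d = \frac{15619}{4}$ ($d = \left(- \frac{1}{8}\right) \left(-31238\right) = \frac{15619}{4} \approx 3904.8$)
$\frac{1}{82945 + \left(\frac{17959}{47559} - \frac{15292}{d}\right)} = \frac{1}{82945 + \left(\frac{17959}{47559} - \frac{15292}{\frac{15619}{4}}\right)} = \frac{1}{82945 + \left(17959 \cdot \frac{1}{47559} - \frac{61168}{15619}\right)} = \frac{1}{82945 + \left(\frac{17959}{47559} - \frac{61168}{15619}\right)} = \frac{1}{82945 - \frac{2628587291}{742824021}} = \frac{1}{\frac{61610909834554}{742824021}} = \frac{742824021}{61610909834554}$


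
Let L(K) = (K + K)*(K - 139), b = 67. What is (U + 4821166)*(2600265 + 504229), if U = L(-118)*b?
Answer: 27582963515900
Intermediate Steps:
L(K) = 2*K*(-139 + K) (L(K) = (2*K)*(-139 + K) = 2*K*(-139 + K))
U = 4063684 (U = (2*(-118)*(-139 - 118))*67 = (2*(-118)*(-257))*67 = 60652*67 = 4063684)
(U + 4821166)*(2600265 + 504229) = (4063684 + 4821166)*(2600265 + 504229) = 8884850*3104494 = 27582963515900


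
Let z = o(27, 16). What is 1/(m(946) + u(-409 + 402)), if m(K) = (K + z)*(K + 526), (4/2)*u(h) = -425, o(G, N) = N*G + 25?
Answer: 2/4130007 ≈ 4.8426e-7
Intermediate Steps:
o(G, N) = 25 + G*N (o(G, N) = G*N + 25 = 25 + G*N)
z = 457 (z = 25 + 27*16 = 25 + 432 = 457)
u(h) = -425/2 (u(h) = (1/2)*(-425) = -425/2)
m(K) = (457 + K)*(526 + K) (m(K) = (K + 457)*(K + 526) = (457 + K)*(526 + K))
1/(m(946) + u(-409 + 402)) = 1/((240382 + 946**2 + 983*946) - 425/2) = 1/((240382 + 894916 + 929918) - 425/2) = 1/(2065216 - 425/2) = 1/(4130007/2) = 2/4130007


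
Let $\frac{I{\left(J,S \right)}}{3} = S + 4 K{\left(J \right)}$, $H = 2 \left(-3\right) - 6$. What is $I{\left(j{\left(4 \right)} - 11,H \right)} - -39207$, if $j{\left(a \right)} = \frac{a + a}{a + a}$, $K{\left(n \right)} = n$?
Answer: $39051$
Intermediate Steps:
$H = -12$ ($H = -6 - 6 = -12$)
$j{\left(a \right)} = 1$ ($j{\left(a \right)} = \frac{2 a}{2 a} = 2 a \frac{1}{2 a} = 1$)
$I{\left(J,S \right)} = 3 S + 12 J$ ($I{\left(J,S \right)} = 3 \left(S + 4 J\right) = 3 S + 12 J$)
$I{\left(j{\left(4 \right)} - 11,H \right)} - -39207 = \left(3 \left(-12\right) + 12 \left(1 - 11\right)\right) - -39207 = \left(-36 + 12 \left(1 - 11\right)\right) + 39207 = \left(-36 + 12 \left(-10\right)\right) + 39207 = \left(-36 - 120\right) + 39207 = -156 + 39207 = 39051$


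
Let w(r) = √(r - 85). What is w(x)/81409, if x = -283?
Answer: 4*I*√23/81409 ≈ 0.00023564*I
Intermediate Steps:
w(r) = √(-85 + r)
w(x)/81409 = √(-85 - 283)/81409 = √(-368)*(1/81409) = (4*I*√23)*(1/81409) = 4*I*√23/81409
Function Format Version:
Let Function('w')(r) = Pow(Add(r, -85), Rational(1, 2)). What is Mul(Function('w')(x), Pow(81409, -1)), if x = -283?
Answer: Mul(Rational(4, 81409), I, Pow(23, Rational(1, 2))) ≈ Mul(0.00023564, I)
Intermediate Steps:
Function('w')(r) = Pow(Add(-85, r), Rational(1, 2))
Mul(Function('w')(x), Pow(81409, -1)) = Mul(Pow(Add(-85, -283), Rational(1, 2)), Pow(81409, -1)) = Mul(Pow(-368, Rational(1, 2)), Rational(1, 81409)) = Mul(Mul(4, I, Pow(23, Rational(1, 2))), Rational(1, 81409)) = Mul(Rational(4, 81409), I, Pow(23, Rational(1, 2)))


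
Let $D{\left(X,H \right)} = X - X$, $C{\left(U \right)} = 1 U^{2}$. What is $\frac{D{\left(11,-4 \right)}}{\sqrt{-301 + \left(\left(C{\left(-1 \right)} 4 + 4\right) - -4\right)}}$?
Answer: $0$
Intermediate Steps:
$C{\left(U \right)} = U^{2}$
$D{\left(X,H \right)} = 0$
$\frac{D{\left(11,-4 \right)}}{\sqrt{-301 + \left(\left(C{\left(-1 \right)} 4 + 4\right) - -4\right)}} = \frac{0}{\sqrt{-301 + \left(\left(\left(-1\right)^{2} \cdot 4 + 4\right) - -4\right)}} = \frac{0}{\sqrt{-301 + \left(\left(1 \cdot 4 + 4\right) + 4\right)}} = \frac{0}{\sqrt{-301 + \left(\left(4 + 4\right) + 4\right)}} = \frac{0}{\sqrt{-301 + \left(8 + 4\right)}} = \frac{0}{\sqrt{-301 + 12}} = \frac{0}{\sqrt{-289}} = \frac{0}{17 i} = 0 \left(- \frac{i}{17}\right) = 0$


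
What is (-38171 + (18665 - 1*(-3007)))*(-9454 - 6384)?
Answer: 261311162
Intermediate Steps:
(-38171 + (18665 - 1*(-3007)))*(-9454 - 6384) = (-38171 + (18665 + 3007))*(-15838) = (-38171 + 21672)*(-15838) = -16499*(-15838) = 261311162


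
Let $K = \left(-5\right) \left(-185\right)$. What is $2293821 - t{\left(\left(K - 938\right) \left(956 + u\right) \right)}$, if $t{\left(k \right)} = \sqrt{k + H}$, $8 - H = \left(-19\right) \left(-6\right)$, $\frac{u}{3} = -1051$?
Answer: $2293821 - \sqrt{28455} \approx 2.2937 \cdot 10^{6}$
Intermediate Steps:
$K = 925$
$u = -3153$ ($u = 3 \left(-1051\right) = -3153$)
$H = -106$ ($H = 8 - \left(-19\right) \left(-6\right) = 8 - 114 = -106$)
$t{\left(k \right)} = \sqrt{-106 + k}$ ($t{\left(k \right)} = \sqrt{k - 106} = \sqrt{-106 + k}$)
$2293821 - t{\left(\left(K - 938\right) \left(956 + u\right) \right)} = 2293821 - \sqrt{-106 + \left(925 - 938\right) \left(956 - 3153\right)} = 2293821 - \sqrt{-106 - -28561} = 2293821 - \sqrt{-106 + 28561} = 2293821 - \sqrt{28455}$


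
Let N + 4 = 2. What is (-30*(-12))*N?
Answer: -720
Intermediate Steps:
N = -2 (N = -4 + 2 = -2)
(-30*(-12))*N = -30*(-12)*(-2) = 360*(-2) = -720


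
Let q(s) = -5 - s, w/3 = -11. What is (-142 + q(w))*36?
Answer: -4104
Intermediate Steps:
w = -33 (w = 3*(-11) = -33)
(-142 + q(w))*36 = (-142 + (-5 - 1*(-33)))*36 = (-142 + (-5 + 33))*36 = (-142 + 28)*36 = -114*36 = -4104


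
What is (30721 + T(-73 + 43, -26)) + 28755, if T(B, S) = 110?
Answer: 59586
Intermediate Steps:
(30721 + T(-73 + 43, -26)) + 28755 = (30721 + 110) + 28755 = 30831 + 28755 = 59586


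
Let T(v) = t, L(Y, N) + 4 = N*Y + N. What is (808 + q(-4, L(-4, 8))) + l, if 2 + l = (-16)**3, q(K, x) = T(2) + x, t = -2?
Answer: -3320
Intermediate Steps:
L(Y, N) = -4 + N + N*Y (L(Y, N) = -4 + (N*Y + N) = -4 + (N + N*Y) = -4 + N + N*Y)
T(v) = -2
q(K, x) = -2 + x
l = -4098 (l = -2 + (-16)**3 = -2 - 4096 = -4098)
(808 + q(-4, L(-4, 8))) + l = (808 + (-2 + (-4 + 8 + 8*(-4)))) - 4098 = (808 + (-2 + (-4 + 8 - 32))) - 4098 = (808 + (-2 - 28)) - 4098 = (808 - 30) - 4098 = 778 - 4098 = -3320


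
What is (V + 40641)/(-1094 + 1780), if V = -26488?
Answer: 14153/686 ≈ 20.631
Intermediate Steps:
(V + 40641)/(-1094 + 1780) = (-26488 + 40641)/(-1094 + 1780) = 14153/686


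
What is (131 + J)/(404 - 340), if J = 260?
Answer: 391/64 ≈ 6.1094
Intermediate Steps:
(131 + J)/(404 - 340) = (131 + 260)/(404 - 340) = 391/64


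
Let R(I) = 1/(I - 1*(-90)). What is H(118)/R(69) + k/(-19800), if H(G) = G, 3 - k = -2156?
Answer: 371485441/19800 ≈ 18762.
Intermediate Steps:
k = 2159 (k = 3 - 1*(-2156) = 3 + 2156 = 2159)
R(I) = 1/(90 + I) (R(I) = 1/(I + 90) = 1/(90 + I))
H(118)/R(69) + k/(-19800) = 118/(1/(90 + 69)) + 2159/(-19800) = 118/(1/159) + 2159*(-1/19800) = 118/(1/159) - 2159/19800 = 118*159 - 2159/19800 = 18762 - 2159/19800 = 371485441/19800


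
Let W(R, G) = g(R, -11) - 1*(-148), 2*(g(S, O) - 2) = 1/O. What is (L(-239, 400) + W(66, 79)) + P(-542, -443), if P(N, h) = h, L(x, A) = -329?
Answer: -13685/22 ≈ -622.04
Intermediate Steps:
g(S, O) = 2 + 1/(2*O)
W(R, G) = 3299/22 (W(R, G) = (2 + (½)/(-11)) - 1*(-148) = (2 + (½)*(-1/11)) + 148 = (2 - 1/22) + 148 = 43/22 + 148 = 3299/22)
(L(-239, 400) + W(66, 79)) + P(-542, -443) = (-329 + 3299/22) - 443 = -3939/22 - 443 = -13685/22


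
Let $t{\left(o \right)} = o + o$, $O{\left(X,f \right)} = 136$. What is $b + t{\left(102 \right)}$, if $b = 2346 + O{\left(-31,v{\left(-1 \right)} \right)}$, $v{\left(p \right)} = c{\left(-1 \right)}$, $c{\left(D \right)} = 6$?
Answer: $2686$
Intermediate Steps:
$v{\left(p \right)} = 6$
$t{\left(o \right)} = 2 o$
$b = 2482$ ($b = 2346 + 136 = 2482$)
$b + t{\left(102 \right)} = 2482 + 2 \cdot 102 = 2482 + 204 = 2686$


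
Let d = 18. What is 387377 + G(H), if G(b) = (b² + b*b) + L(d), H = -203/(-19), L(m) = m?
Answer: 139932013/361 ≈ 3.8762e+5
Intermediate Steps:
H = 203/19 (H = -203*(-1/19) = 203/19 ≈ 10.684)
G(b) = 18 + 2*b² (G(b) = (b² + b*b) + 18 = (b² + b²) + 18 = 2*b² + 18 = 18 + 2*b²)
387377 + G(H) = 387377 + (18 + 2*(203/19)²) = 387377 + (18 + 2*(41209/361)) = 387377 + (18 + 82418/361) = 387377 + 88916/361 = 139932013/361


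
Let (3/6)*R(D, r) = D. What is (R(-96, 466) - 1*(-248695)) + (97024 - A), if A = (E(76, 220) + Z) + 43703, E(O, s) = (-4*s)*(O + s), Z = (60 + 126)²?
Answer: 527708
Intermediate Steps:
Z = 34596 (Z = 186² = 34596)
E(O, s) = -4*s*(O + s)
R(D, r) = 2*D
A = -182181 (A = (-4*220*(76 + 220) + 34596) + 43703 = (-4*220*296 + 34596) + 43703 = (-260480 + 34596) + 43703 = -225884 + 43703 = -182181)
(R(-96, 466) - 1*(-248695)) + (97024 - A) = (2*(-96) - 1*(-248695)) + (97024 - 1*(-182181)) = (-192 + 248695) + (97024 + 182181) = 248503 + 279205 = 527708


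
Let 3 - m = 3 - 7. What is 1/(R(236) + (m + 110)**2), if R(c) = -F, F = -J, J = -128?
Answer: 1/13561 ≈ 7.3741e-5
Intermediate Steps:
m = 7 (m = 3 - (3 - 7) = 3 - 1*(-4) = 3 + 4 = 7)
F = 128 (F = -1*(-128) = 128)
R(c) = -128 (R(c) = -1*128 = -128)
1/(R(236) + (m + 110)**2) = 1/(-128 + (7 + 110)**2) = 1/(-128 + 117**2) = 1/(-128 + 13689) = 1/13561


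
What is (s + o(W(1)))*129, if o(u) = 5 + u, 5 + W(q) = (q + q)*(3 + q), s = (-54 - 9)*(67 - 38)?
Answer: -234651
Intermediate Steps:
s = -1827 (s = -63*29 = -1827)
W(q) = -5 + 2*q*(3 + q) (W(q) = -5 + (q + q)*(3 + q) = -5 + (2*q)*(3 + q) = -5 + 2*q*(3 + q))
(s + o(W(1)))*129 = (-1827 + (5 + (-5 + 2*1² + 6*1)))*129 = (-1827 + (5 + (-5 + 2*1 + 6)))*129 = (-1827 + (5 + (-5 + 2 + 6)))*129 = (-1827 + (5 + 3))*129 = (-1827 + 8)*129 = -1819*129 = -234651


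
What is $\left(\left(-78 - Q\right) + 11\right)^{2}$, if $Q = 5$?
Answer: $5184$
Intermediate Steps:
$\left(\left(-78 - Q\right) + 11\right)^{2} = \left(\left(-78 - 5\right) + 11\right)^{2} = \left(-83 + 11\right)^{2} = \left(-72\right)^{2} = 5184$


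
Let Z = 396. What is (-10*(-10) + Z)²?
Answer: 246016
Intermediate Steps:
(-10*(-10) + Z)² = (-10*(-10) + 396)² = (100 + 396)² = 496² = 246016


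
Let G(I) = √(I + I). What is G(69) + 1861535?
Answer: 1861535 + √138 ≈ 1.8615e+6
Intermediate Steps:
G(I) = √2*√I (G(I) = √(2*I) = √2*√I)
G(69) + 1861535 = √2*√69 + 1861535 = √138 + 1861535 = 1861535 + √138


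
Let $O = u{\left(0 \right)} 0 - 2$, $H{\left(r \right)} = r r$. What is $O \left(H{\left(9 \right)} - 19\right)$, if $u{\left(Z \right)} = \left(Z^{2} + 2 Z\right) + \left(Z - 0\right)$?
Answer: $-124$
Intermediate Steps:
$H{\left(r \right)} = r^{2}$
$u{\left(Z \right)} = Z^{2} + 3 Z$ ($u{\left(Z \right)} = \left(Z^{2} + 2 Z\right) + \left(Z + 0\right) = \left(Z^{2} + 2 Z\right) + Z = Z^{2} + 3 Z$)
$O = -2$ ($O = 0 \left(3 + 0\right) 0 - 2 = 0 \cdot 3 \cdot 0 - 2 = 0 \cdot 0 - 2 = 0 - 2 = -2$)
$O \left(H{\left(9 \right)} - 19\right) = - 2 \left(9^{2} - 19\right) = - 2 \left(81 - 19\right) = \left(-2\right) 62 = -124$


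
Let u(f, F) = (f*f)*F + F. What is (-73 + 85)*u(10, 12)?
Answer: 14544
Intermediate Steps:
u(f, F) = F + F*f**2 (u(f, F) = f**2*F + F = F*f**2 + F = F + F*f**2)
(-73 + 85)*u(10, 12) = (-73 + 85)*(12*(1 + 10**2)) = 12*(12*(1 + 100)) = 12*(12*101) = 12*1212 = 14544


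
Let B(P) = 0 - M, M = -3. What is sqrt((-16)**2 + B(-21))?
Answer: sqrt(259) ≈ 16.093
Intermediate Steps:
B(P) = 3 (B(P) = 0 - 1*(-3) = 0 + 3 = 3)
sqrt((-16)**2 + B(-21)) = sqrt((-16)**2 + 3) = sqrt(256 + 3) = sqrt(259)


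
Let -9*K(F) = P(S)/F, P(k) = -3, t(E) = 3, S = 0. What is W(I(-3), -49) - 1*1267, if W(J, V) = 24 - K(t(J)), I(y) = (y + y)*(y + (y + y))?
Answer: -11188/9 ≈ -1243.1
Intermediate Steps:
I(y) = 6*y**2 (I(y) = (2*y)*(y + 2*y) = (2*y)*(3*y) = 6*y**2)
K(F) = 1/(3*F) (K(F) = -(-1)/(3*F) = 1/(3*F))
W(J, V) = 215/9 (W(J, V) = 24 - 1/(3*3) = 24 - 1*1/9 = 24 - 1/9 = 215/9)
W(I(-3), -49) - 1*1267 = 215/9 - 1*1267 = 215/9 - 1267 = -11188/9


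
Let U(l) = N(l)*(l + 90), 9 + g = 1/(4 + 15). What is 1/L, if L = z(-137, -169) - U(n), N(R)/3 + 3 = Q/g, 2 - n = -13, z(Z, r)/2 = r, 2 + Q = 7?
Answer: 34/26623 ≈ 0.0012771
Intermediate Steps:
Q = 5 (Q = -2 + 7 = 5)
g = -170/19 (g = -9 + 1/(4 + 15) = -9 + 1/19 = -170/19 ≈ -8.9474)
z(Z, r) = 2*r
n = 15 (n = 2 - 1*(-13) = 2 + 13 = 15)
N(R) = -363/34 (N(R) = -9 + 3*(5/(-170/19)) = -9 + 3*(5*(-19/170)) = -9 + 3*(-19/34) = -9 - 57/34 = -363/34)
U(l) = -16335/17 - 363*l/34 (U(l) = -363*(l + 90)/34 = -363*(90 + l)/34 = -16335/17 - 363*l/34)
L = 26623/34 (L = 2*(-169) - (-16335/17 - 363/34*15) = -338 - (-16335/17 - 5445/34) = -338 - 1*(-38115/34) = -338 + 38115/34 = 26623/34 ≈ 783.03)
1/L = 1/(26623/34) = 34/26623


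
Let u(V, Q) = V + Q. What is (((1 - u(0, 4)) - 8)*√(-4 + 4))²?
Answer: 0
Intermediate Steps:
u(V, Q) = Q + V
(((1 - u(0, 4)) - 8)*√(-4 + 4))² = (((1 - (4 + 0)) - 8)*√(-4 + 4))² = (((1 - 1*4) - 8)*√0)² = (((1 - 4) - 8)*0)² = ((-3 - 8)*0)² = (-11*0)² = 0² = 0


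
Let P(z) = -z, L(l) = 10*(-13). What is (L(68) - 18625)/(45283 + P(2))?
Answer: -18755/45281 ≈ -0.41419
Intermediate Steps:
L(l) = -130
(L(68) - 18625)/(45283 + P(2)) = (-130 - 18625)/(45283 - 1*2) = -18755/(45283 - 2) = -18755/45281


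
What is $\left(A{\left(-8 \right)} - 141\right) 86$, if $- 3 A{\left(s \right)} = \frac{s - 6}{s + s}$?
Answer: $- \frac{145813}{12} \approx -12151.0$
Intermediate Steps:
$A{\left(s \right)} = - \frac{-6 + s}{6 s}$ ($A{\left(s \right)} = - \frac{\left(s - 6\right) \frac{1}{s + s}}{3} = - \frac{\left(-6 + s\right) \frac{1}{2 s}}{3} = - \frac{\frac{1}{2} \frac{1}{s} \left(-6 + s\right)}{3} = - \frac{-6 + s}{6 s}$)
$\left(A{\left(-8 \right)} - 141\right) 86 = \left(\frac{6 - -8}{6 \left(-8\right)} - 141\right) 86 = \left(\frac{1}{6} \left(- \frac{1}{8}\right) \left(6 + 8\right) - 141\right) 86 = \left(\frac{1}{6} \left(- \frac{1}{8}\right) 14 - 141\right) 86 = \left(- \frac{7}{24} - 141\right) 86 = \left(- \frac{3391}{24}\right) 86 = - \frac{145813}{12}$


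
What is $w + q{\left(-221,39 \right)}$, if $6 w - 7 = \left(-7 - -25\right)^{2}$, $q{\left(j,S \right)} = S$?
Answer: $\frac{565}{6} \approx 94.167$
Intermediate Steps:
$w = \frac{331}{6}$ ($w = \frac{7}{6} + \frac{\left(-7 - -25\right)^{2}}{6} = \frac{7}{6} + \frac{\left(-7 + 25\right)^{2}}{6} = \frac{7}{6} + \frac{18^{2}}{6} = \frac{7}{6} + \frac{1}{6} \cdot 324 = \frac{7}{6} + 54 = \frac{331}{6} \approx 55.167$)
$w + q{\left(-221,39 \right)} = \frac{331}{6} + 39 = \frac{565}{6}$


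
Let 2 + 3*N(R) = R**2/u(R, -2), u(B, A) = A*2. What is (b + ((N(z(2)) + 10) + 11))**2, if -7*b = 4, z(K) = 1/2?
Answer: 4888521/12544 ≈ 389.71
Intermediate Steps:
z(K) = 1/2
b = -4/7 (b = -1/7*4 = -4/7 ≈ -0.57143)
u(B, A) = 2*A
N(R) = -2/3 - R**2/12 (N(R) = -2/3 + (R**2/((2*(-2))))/3 = -2/3 + (R**2/(-4))/3 = -2/3 + (R**2*(-1/4))/3 = -2/3 + (-R**2/4)/3 = -2/3 - R**2/12)
(b + ((N(z(2)) + 10) + 11))**2 = (-4/7 + (((-2/3 - (1/2)**2/12) + 10) + 11))**2 = (-4/7 + (((-2/3 - 1/12*1/4) + 10) + 11))**2 = (-4/7 + (((-2/3 - 1/48) + 10) + 11))**2 = (-4/7 + ((-11/16 + 10) + 11))**2 = (-4/7 + (149/16 + 11))**2 = (-4/7 + 325/16)**2 = (2211/112)**2 = 4888521/12544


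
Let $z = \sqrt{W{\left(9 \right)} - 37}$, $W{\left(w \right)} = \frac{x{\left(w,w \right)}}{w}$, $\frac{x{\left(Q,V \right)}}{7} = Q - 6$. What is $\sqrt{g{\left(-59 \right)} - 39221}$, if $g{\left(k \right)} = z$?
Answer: $\frac{\sqrt{-352989 + 6 i \sqrt{78}}}{3} \approx 0.014865 + 198.04 i$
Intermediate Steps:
$x{\left(Q,V \right)} = -42 + 7 Q$ ($x{\left(Q,V \right)} = 7 \left(Q - 6\right) = 7 \left(-6 + Q\right) = -42 + 7 Q$)
$W{\left(w \right)} = \frac{-42 + 7 w}{w}$
$z = \frac{2 i \sqrt{78}}{3}$ ($z = \sqrt{\left(7 - \frac{42}{9}\right) - 37} = \sqrt{\left(7 - \frac{14}{3}\right) - 37} = \sqrt{\frac{7}{3} - 37} = \sqrt{- \frac{104}{3}} = \frac{2 i \sqrt{78}}{3} \approx 5.8878 i$)
$g{\left(k \right)} = \frac{2 i \sqrt{78}}{3}$
$\sqrt{g{\left(-59 \right)} - 39221} = \sqrt{\frac{2 i \sqrt{78}}{3} - 39221} = \sqrt{-39221 + \frac{2 i \sqrt{78}}{3}}$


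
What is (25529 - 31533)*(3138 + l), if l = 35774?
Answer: -233627648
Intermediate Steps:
(25529 - 31533)*(3138 + l) = (25529 - 31533)*(3138 + 35774) = -6004*38912 = -233627648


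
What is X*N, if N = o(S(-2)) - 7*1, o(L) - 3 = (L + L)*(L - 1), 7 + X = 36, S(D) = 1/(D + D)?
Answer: -783/8 ≈ -97.875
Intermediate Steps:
S(D) = 1/(2*D)
X = 29 (X = -7 + 36 = 29)
o(L) = 3 + 2*L*(-1 + L) (o(L) = 3 + (L + L)*(L - 1) = 3 + (2*L)*(-1 + L) = 3 + 2*L*(-1 + L))
N = -27/8 (N = (3 - 1/(-2) + 2*((½)/(-2))²) - 7*1 = (3 - (-1)/2 + 2*((½)*(-½))²) - 7 = (3 - 2*(-¼) + 2*(-¼)²) - 7 = (3 + ½ + 2*(1/16)) - 7 = (3 + ½ + ⅛) - 7 = 29/8 - 7 = -27/8 ≈ -3.3750)
X*N = 29*(-27/8) = -783/8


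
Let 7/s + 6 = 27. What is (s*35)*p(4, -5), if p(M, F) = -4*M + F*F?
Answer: 105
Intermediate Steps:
p(M, F) = F**2 - 4*M (p(M, F) = -4*M + F**2 = F**2 - 4*M)
s = 1/3 (s = 7/(-6 + 27) = 7/21 = 7*(1/21) = 1/3 ≈ 0.33333)
(s*35)*p(4, -5) = ((1/3)*35)*((-5)**2 - 4*4) = 35*(25 - 16)/3 = (35/3)*9 = 105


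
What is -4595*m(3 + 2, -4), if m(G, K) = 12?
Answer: -55140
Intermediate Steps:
-4595*m(3 + 2, -4) = -4595*12 = -55140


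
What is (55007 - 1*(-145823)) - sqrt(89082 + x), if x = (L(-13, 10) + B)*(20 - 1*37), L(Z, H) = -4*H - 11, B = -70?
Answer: 200830 - sqrt(91139) ≈ 2.0053e+5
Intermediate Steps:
L(Z, H) = -11 - 4*H
x = 2057 (x = ((-11 - 4*10) - 70)*(20 - 1*37) = ((-11 - 40) - 70)*(20 - 37) = (-51 - 70)*(-17) = -121*(-17) = 2057)
(55007 - 1*(-145823)) - sqrt(89082 + x) = (55007 - 1*(-145823)) - sqrt(89082 + 2057) = (55007 + 145823) - sqrt(91139) = 200830 - sqrt(91139)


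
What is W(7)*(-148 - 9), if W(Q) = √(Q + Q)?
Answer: -157*√14 ≈ -587.44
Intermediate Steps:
W(Q) = √2*√Q (W(Q) = √(2*Q) = √2*√Q)
W(7)*(-148 - 9) = (√2*√7)*(-148 - 9) = √14*(-157) = -157*√14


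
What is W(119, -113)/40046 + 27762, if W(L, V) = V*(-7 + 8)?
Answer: 1111756939/40046 ≈ 27762.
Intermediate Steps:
W(L, V) = V (W(L, V) = V*1 = V)
W(119, -113)/40046 + 27762 = -113/40046 + 27762 = 1111756939/40046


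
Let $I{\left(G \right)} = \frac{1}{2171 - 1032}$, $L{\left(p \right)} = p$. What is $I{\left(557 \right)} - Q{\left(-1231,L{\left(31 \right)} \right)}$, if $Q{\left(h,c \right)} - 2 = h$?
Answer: $\frac{1399832}{1139} \approx 1229.0$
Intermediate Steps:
$I{\left(G \right)} = \frac{1}{1139}$
$Q{\left(h,c \right)} = 2 + h$
$I{\left(557 \right)} - Q{\left(-1231,L{\left(31 \right)} \right)} = \frac{1}{1139} - \left(2 - 1231\right) = \frac{1}{1139} - -1229 = \frac{1}{1139} + 1229 = \frac{1399832}{1139}$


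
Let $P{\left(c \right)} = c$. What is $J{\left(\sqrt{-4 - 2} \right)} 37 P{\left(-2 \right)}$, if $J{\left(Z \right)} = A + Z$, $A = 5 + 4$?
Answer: $-666 - 74 i \sqrt{6} \approx -666.0 - 181.26 i$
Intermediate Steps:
$A = 9$
$J{\left(Z \right)} = 9 + Z$
$J{\left(\sqrt{-4 - 2} \right)} 37 P{\left(-2 \right)} = \left(9 + \sqrt{-4 - 2}\right) 37 \left(-2\right) = \left(9 + \sqrt{-6}\right) 37 \left(-2\right) = \left(9 + i \sqrt{6}\right) 37 \left(-2\right) = \left(333 + 37 i \sqrt{6}\right) \left(-2\right) = -666 - 74 i \sqrt{6}$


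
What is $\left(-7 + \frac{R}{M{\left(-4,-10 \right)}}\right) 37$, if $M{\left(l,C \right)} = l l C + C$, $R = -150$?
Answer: $- \frac{3848}{17} \approx -226.35$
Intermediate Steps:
$M{\left(l,C \right)} = C + C l^{2}$ ($M{\left(l,C \right)} = l^{2} C + C = C l^{2} + C = C + C l^{2}$)
$\left(-7 + \frac{R}{M{\left(-4,-10 \right)}}\right) 37 = \left(-7 - \frac{150}{\left(-10\right) \left(1 + \left(-4\right)^{2}\right)}\right) 37 = \left(-7 - \frac{150}{\left(-10\right) \left(1 + 16\right)}\right) 37 = \left(-7 - \frac{150}{\left(-10\right) 17}\right) 37 = \left(-7 - \frac{150}{-170}\right) 37 = \left(-7 - - \frac{15}{17}\right) 37 = \left(-7 + \frac{15}{17}\right) 37 = \left(- \frac{104}{17}\right) 37 = - \frac{3848}{17}$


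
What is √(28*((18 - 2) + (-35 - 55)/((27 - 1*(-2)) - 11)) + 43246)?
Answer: √43554 ≈ 208.70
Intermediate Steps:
√(28*((18 - 2) + (-35 - 55)/((27 - 1*(-2)) - 11)) + 43246) = √(28*(16 - 90/((27 + 2) - 11)) + 43246) = √(28*(16 - 90/(29 - 11)) + 43246) = √(28*(16 - 90/18) + 43246) = √(28*(16 - 90*1/18) + 43246) = √(28*(16 - 5) + 43246) = √(28*11 + 43246) = √(308 + 43246) = √43554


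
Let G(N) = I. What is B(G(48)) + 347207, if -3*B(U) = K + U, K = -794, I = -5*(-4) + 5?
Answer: 1042390/3 ≈ 3.4746e+5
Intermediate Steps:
I = 25 (I = 20 + 5 = 25)
G(N) = 25
B(U) = 794/3 - U/3 (B(U) = -(-794 + U)/3 = 794/3 - U/3)
B(G(48)) + 347207 = (794/3 - 1/3*25) + 347207 = (794/3 - 25/3) + 347207 = 769/3 + 347207 = 1042390/3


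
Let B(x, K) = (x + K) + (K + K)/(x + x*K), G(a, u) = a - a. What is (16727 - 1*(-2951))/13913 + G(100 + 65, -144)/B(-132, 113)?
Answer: 19678/13913 ≈ 1.4144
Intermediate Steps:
G(a, u) = 0
B(x, K) = K + x + 2*K/(x + K*x) (B(x, K) = (K + x) + (2*K)/(x + K*x) = (K + x) + 2*K/(x + K*x) = K + x + 2*K/(x + K*x))
(16727 - 1*(-2951))/13913 + G(100 + 65, -144)/B(-132, 113) = (16727 - 1*(-2951))/13913 + 0/((((-132)² + 2*113 + 113*(-132) + 113*(-132)² - 132*113²)/((-132)*(1 + 113)))) = (16727 + 2951)*(1/13913) + 0/((-1/132*(17424 + 226 - 14916 + 113*17424 - 132*12769)/114)) = 19678*(1/13913) + 0/((-1/132*1/114*(17424 + 226 - 14916 + 1968912 - 1685508))) = 19678/13913 + 0/((-1/132*1/114*286138)) = 19678/13913 + 0/(-143069/7524) = 19678/13913 + 0*(-7524/143069) = 19678/13913 + 0 = 19678/13913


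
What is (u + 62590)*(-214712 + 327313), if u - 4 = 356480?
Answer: 47188151474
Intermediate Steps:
u = 356484 (u = 4 + 356480 = 356484)
(u + 62590)*(-214712 + 327313) = (356484 + 62590)*(-214712 + 327313) = 419074*112601 = 47188151474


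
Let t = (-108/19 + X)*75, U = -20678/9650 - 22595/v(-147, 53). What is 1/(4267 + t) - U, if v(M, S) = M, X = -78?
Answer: -4104080756659/27077991675 ≈ -151.57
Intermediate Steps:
U = 107501042/709275 (U = -20678/9650 - 22595/(-147) = -20678*1/9650 - 22595*(-1/147) = -10339/4825 + 22595/147 = 107501042/709275 ≈ 151.56)
t = -119250/19 (t = (-108/19 - 78)*75 = -1590/19*75 = -119250/19 ≈ -6276.3)
1/(4267 + t) - U = 1/(4267 - 119250/19) - 1*107501042/709275 = 1/(-38177/19) - 107501042/709275 = -19/38177 - 107501042/709275 = -4104080756659/27077991675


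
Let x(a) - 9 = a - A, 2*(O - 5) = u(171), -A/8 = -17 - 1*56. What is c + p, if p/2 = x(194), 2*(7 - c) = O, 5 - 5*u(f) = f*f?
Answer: 7043/10 ≈ 704.30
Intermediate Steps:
u(f) = 1 - f²/5 (u(f) = 1 - f*f/5 = 1 - f²/5)
A = 584 (A = -8*(-17 - 1*56) = -8*(-17 - 56) = -8*(-73) = 584)
O = -14593/5 (O = 5 + (1 - ⅕*171²)/2 = 5 + (1 - ⅕*29241)/2 = 5 + (1 - 29241/5)/2 = 5 + (½)*(-29236/5) = 5 - 14618/5 = -14593/5 ≈ -2918.6)
c = 14663/10 (c = 7 - ½*(-14593/5) = 7 + 14593/10 = 14663/10 ≈ 1466.3)
x(a) = -575 + a (x(a) = 9 + (a - 1*584) = 9 + (a - 584) = 9 + (-584 + a) = -575 + a)
p = -762 (p = 2*(-575 + 194) = 2*(-381) = -762)
c + p = 14663/10 - 762 = 7043/10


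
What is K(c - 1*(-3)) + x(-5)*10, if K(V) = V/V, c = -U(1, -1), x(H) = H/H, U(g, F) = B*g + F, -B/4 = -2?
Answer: 11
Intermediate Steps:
B = 8 (B = -4*(-2) = 8)
U(g, F) = F + 8*g (U(g, F) = 8*g + F = F + 8*g)
x(H) = 1
c = -7 (c = -(-1 + 8*1) = -(-1 + 8) = -1*7 = -7)
K(V) = 1
K(c - 1*(-3)) + x(-5)*10 = 1 + 1*10 = 1 + 10 = 11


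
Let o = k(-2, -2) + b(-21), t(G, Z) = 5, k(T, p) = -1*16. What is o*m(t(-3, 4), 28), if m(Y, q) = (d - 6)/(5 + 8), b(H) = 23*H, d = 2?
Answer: 1996/13 ≈ 153.54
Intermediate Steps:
k(T, p) = -16
o = -499 (o = -16 + 23*(-21) = -16 - 483 = -499)
m(Y, q) = -4/13 (m(Y, q) = (2 - 6)/(5 + 8) = -4/13)
o*m(t(-3, 4), 28) = -499*(-4/13) = 1996/13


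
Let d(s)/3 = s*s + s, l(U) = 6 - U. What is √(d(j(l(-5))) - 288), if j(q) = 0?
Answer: 12*I*√2 ≈ 16.971*I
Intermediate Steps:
d(s) = 3*s + 3*s² (d(s) = 3*(s*s + s) = 3*(s² + s) = 3*(s + s²) = 3*s + 3*s²)
√(d(j(l(-5))) - 288) = √(3*0*(1 + 0) - 288) = √(3*0*1 - 288) = √(0 - 288) = √(-288) = 12*I*√2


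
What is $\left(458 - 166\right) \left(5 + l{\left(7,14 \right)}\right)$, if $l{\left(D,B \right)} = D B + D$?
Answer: $32120$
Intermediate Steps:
$l{\left(D,B \right)} = D + B D$ ($l{\left(D,B \right)} = B D + D = D + B D$)
$\left(458 - 166\right) \left(5 + l{\left(7,14 \right)}\right) = \left(458 - 166\right) \left(5 + 7 \left(1 + 14\right)\right) = 292 \left(5 + 7 \cdot 15\right) = 292 \left(5 + 105\right) = 292 \cdot 110 = 32120$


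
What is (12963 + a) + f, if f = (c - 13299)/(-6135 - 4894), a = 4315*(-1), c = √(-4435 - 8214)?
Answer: 95392091/11029 - I*√12649/11029 ≈ 8649.2 - 0.010197*I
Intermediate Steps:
c = I*√12649 (c = √(-12649) = I*√12649 ≈ 112.47*I)
a = -4315
f = 13299/11029 - I*√12649/11029 (f = (I*√12649 - 13299)/(-6135 - 4894) = (-13299 + I*√12649)/(-11029) = (-13299 + I*√12649)*(-1/11029) = 13299/11029 - I*√12649/11029 ≈ 1.2058 - 0.010197*I)
(12963 + a) + f = (12963 - 4315) + (13299/11029 - I*√12649/11029) = 8648 + (13299/11029 - I*√12649/11029) = 95392091/11029 - I*√12649/11029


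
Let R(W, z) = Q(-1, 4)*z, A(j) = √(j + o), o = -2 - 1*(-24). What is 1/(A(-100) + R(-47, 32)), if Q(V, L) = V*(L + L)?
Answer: -128/32807 - I*√78/65614 ≈ -0.0039016 - 0.0001346*I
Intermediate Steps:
Q(V, L) = 2*L*V (Q(V, L) = V*(2*L) = 2*L*V)
o = 22 (o = -2 + 24 = 22)
A(j) = √(22 + j) (A(j) = √(j + 22) = √(22 + j))
R(W, z) = -8*z (R(W, z) = (2*4*(-1))*z = -8*z)
1/(A(-100) + R(-47, 32)) = 1/(√(22 - 100) - 8*32) = 1/(√(-78) - 256) = 1/(I*√78 - 256) = 1/(-256 + I*√78)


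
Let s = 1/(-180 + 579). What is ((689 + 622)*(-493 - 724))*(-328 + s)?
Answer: 3663210161/7 ≈ 5.2332e+8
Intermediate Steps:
s = 1/399 ≈ 0.0025063
((689 + 622)*(-493 - 724))*(-328 + s) = ((689 + 622)*(-493 - 724))*(-328 + 1/399) = (1311*(-1217))*(-130871/399) = -1595487*(-130871/399) = 3663210161/7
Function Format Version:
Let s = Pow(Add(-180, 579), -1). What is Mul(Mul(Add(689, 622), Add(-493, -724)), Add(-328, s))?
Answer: Rational(3663210161, 7) ≈ 5.2332e+8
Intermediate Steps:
s = Rational(1, 399) (s = Pow(399, -1) = Rational(1, 399) ≈ 0.0025063)
Mul(Mul(Add(689, 622), Add(-493, -724)), Add(-328, s)) = Mul(Mul(Add(689, 622), Add(-493, -724)), Add(-328, Rational(1, 399))) = Mul(Mul(1311, -1217), Rational(-130871, 399)) = Mul(-1595487, Rational(-130871, 399)) = Rational(3663210161, 7)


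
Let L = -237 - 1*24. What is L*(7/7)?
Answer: -261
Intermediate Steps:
L = -261 (L = -237 - 24 = -261)
L*(7/7) = -1827/7 = -261*1 = -261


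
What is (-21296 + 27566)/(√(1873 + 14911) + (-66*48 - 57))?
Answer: -20220750/10383841 - 25080*√1049/10383841 ≈ -2.0256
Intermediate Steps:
(-21296 + 27566)/(√(1873 + 14911) + (-66*48 - 57)) = 6270/(√16784 + (-3168 - 57)) = 6270/(4*√1049 - 3225) = 6270/(-3225 + 4*√1049)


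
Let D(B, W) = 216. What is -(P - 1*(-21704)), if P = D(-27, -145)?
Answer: -21920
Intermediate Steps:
P = 216
-(P - 1*(-21704)) = -(216 - 1*(-21704)) = -(216 + 21704) = -1*21920 = -21920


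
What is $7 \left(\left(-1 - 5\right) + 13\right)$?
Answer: $49$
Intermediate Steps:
$7 \left(\left(-1 - 5\right) + 13\right) = 7 \left(-6 + 13\right) = 7 \cdot 7 = 49$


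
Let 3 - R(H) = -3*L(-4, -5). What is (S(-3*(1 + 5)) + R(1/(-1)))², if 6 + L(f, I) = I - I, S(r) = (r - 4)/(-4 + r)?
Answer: 196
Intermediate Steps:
S(r) = 1 (S(r) = (-4 + r)/(-4 + r) = 1)
L(f, I) = -6 (L(f, I) = -6 + (I - I) = -6 + 0 = -6)
R(H) = -15 (R(H) = 3 - (-3)*(-6) = 3 - 1*18 = 3 - 18 = -15)
(S(-3*(1 + 5)) + R(1/(-1)))² = (1 - 15)² = (-14)² = 196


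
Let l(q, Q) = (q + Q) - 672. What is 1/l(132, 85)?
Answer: -1/455 ≈ -0.0021978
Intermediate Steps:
l(q, Q) = -672 + Q + q (l(q, Q) = (Q + q) - 672 = -672 + Q + q)
1/l(132, 85) = 1/(-672 + 85 + 132) = 1/(-455) = -1/455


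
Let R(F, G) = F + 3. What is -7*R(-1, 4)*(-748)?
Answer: 10472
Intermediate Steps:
R(F, G) = 3 + F
-7*R(-1, 4)*(-748) = -7*(3 - 1)*(-748) = -7*2*(-748) = -14*(-748) = 10472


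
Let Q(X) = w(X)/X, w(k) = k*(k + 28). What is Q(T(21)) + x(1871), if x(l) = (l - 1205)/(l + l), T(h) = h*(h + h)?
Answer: 1702943/1871 ≈ 910.18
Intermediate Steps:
w(k) = k*(28 + k)
T(h) = 2*h² (T(h) = h*(2*h) = 2*h²)
x(l) = (-1205 + l)/(2*l) (x(l) = (-1205 + l)/((2*l)) = (-1205 + l)*(1/(2*l)) = (-1205 + l)/(2*l))
Q(X) = 28 + X (Q(X) = (X*(28 + X))/X = 28 + X)
Q(T(21)) + x(1871) = (28 + 2*21²) + (½)*(-1205 + 1871)/1871 = (28 + 2*441) + (½)*(1/1871)*666 = (28 + 882) + 333/1871 = 910 + 333/1871 = 1702943/1871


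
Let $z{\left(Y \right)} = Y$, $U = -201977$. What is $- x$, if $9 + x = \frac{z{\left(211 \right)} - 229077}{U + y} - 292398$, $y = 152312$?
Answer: $\frac{1320196799}{4515} \approx 2.924 \cdot 10^{5}$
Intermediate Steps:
$x = - \frac{1320196799}{4515}$ ($x = -9 - \left(292398 - \frac{211 - 229077}{-201977 + 152312}\right) = -9 - \left(292398 + \frac{228866}{-49665}\right) = -9 - \frac{1320156164}{4515} = - \frac{1320196799}{4515} \approx -2.924 \cdot 10^{5}$)
$- x = \left(-1\right) \left(- \frac{1320196799}{4515}\right) = \frac{1320196799}{4515}$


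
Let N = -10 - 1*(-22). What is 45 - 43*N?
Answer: -471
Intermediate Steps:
N = 12 (N = -10 + 22 = 12)
45 - 43*N = 45 - 43*12 = 45 - 516 = -471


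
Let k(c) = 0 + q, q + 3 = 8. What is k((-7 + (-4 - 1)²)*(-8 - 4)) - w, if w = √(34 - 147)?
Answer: 5 - I*√113 ≈ 5.0 - 10.63*I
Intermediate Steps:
q = 5 (q = -3 + 8 = 5)
w = I*√113 (w = √(-113) = I*√113 ≈ 10.63*I)
k(c) = 5 (k(c) = 0 + 5 = 5)
k((-7 + (-4 - 1)²)*(-8 - 4)) - w = 5 - I*√113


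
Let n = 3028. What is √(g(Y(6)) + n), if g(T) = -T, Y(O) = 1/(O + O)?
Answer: 13*√645/6 ≈ 55.026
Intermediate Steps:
Y(O) = 1/(2*O)
√(g(Y(6)) + n) = √(-1/(2*6) + 3028) = √(-1*1/12 + 3028) = √(-1/12 + 3028) = √(36335/12) = 13*√645/6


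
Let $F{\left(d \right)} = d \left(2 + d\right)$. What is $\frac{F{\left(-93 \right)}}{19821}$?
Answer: $\frac{2821}{6607} \approx 0.42697$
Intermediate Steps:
$\frac{F{\left(-93 \right)}}{19821} = \frac{\left(-93\right) \left(2 - 93\right)}{19821} = \left(-93\right) \left(-91\right) \frac{1}{19821} = 8463 \cdot \frac{1}{19821} = \frac{2821}{6607}$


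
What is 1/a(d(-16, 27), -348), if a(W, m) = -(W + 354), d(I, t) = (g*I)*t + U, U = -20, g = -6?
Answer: -1/2926 ≈ -0.00034176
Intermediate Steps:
d(I, t) = -20 - 6*I*t (d(I, t) = (-6*I)*t - 20 = -6*I*t - 20 = -20 - 6*I*t)
a(W, m) = -354 - W (a(W, m) = -(354 + W) = -354 - W)
1/a(d(-16, 27), -348) = 1/(-354 - (-20 - 6*(-16)*27)) = 1/(-354 - (-20 + 2592)) = 1/(-354 - 1*2572) = 1/(-354 - 2572) = 1/(-2926) = -1/2926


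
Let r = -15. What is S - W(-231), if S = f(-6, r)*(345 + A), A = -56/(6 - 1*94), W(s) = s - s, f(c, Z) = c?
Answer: -22812/11 ≈ -2073.8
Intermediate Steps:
W(s) = 0
A = 7/11 (A = -56/(6 - 94) = -56/(-88) = -56*(-1/88) = 7/11 ≈ 0.63636)
S = -22812/11 (S = -6*(345 + 7/11) = -6*3802/11 = -22812/11 ≈ -2073.8)
S - W(-231) = -22812/11 - 1*0 = -22812/11 + 0 = -22812/11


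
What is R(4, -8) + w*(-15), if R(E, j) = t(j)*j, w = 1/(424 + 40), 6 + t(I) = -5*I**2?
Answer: 1210097/464 ≈ 2608.0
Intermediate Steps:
t(I) = -6 - 5*I**2
w = 1/464 ≈ 0.0021552
R(E, j) = j*(-6 - 5*j**2) (R(E, j) = (-6 - 5*j**2)*j = j*(-6 - 5*j**2))
R(4, -8) + w*(-15) = -1*(-8)*(6 + 5*(-8)**2) + (1/464)*(-15) = -1*(-8)*(6 + 5*64) - 15/464 = -1*(-8)*(6 + 320) - 15/464 = -1*(-8)*326 - 15/464 = 2608 - 15/464 = 1210097/464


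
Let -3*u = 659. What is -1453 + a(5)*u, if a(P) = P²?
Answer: -20834/3 ≈ -6944.7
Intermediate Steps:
u = -659/3 (u = -⅓*659 = -659/3 ≈ -219.67)
-1453 + a(5)*u = -1453 + 5²*(-659/3) = -1453 + 25*(-659/3) = -1453 - 16475/3 = -20834/3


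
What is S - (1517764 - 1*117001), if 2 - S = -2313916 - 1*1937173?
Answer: 2850328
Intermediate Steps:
S = 4251091 (S = 2 - (-2313916 - 1*1937173) = 2 - (-2313916 - 1937173) = 2 - 1*(-4251089) = 2 + 4251089 = 4251091)
S - (1517764 - 1*117001) = 4251091 - (1517764 - 1*117001) = 4251091 - (1517764 - 117001) = 4251091 - 1*1400763 = 4251091 - 1400763 = 2850328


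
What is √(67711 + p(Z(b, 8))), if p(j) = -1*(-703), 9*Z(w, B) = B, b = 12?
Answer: √68414 ≈ 261.56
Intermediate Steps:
Z(w, B) = B/9
p(j) = 703
√(67711 + p(Z(b, 8))) = √(67711 + 703) = √68414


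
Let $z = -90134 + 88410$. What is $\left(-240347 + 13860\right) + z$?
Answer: $-228211$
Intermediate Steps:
$z = -1724$
$\left(-240347 + 13860\right) + z = \left(-240347 + 13860\right) - 1724 = -226487 - 1724 = -228211$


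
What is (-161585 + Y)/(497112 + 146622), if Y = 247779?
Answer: 43097/321867 ≈ 0.13390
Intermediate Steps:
(-161585 + Y)/(497112 + 146622) = (-161585 + 247779)/(497112 + 146622) = 86194/643734 = 86194*(1/643734) = 43097/321867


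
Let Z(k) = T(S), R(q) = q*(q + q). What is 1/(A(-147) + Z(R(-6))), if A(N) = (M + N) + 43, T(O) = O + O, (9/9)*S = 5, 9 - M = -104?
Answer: 1/19 ≈ 0.052632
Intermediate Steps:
M = 113 (M = 9 - 1*(-104) = 9 + 104 = 113)
R(q) = 2*q² (R(q) = q*(2*q) = 2*q²)
S = 5
T(O) = 2*O
A(N) = 156 + N (A(N) = (113 + N) + 43 = 156 + N)
Z(k) = 10 (Z(k) = 2*5 = 10)
1/(A(-147) + Z(R(-6))) = 1/((156 - 147) + 10) = 1/(9 + 10) = 1/19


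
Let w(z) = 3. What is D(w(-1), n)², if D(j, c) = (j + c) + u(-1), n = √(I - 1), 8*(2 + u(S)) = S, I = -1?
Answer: -79/64 + 7*I*√2/4 ≈ -1.2344 + 2.4749*I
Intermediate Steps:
u(S) = -2 + S/8
n = I*√2 (n = √(-1 - 1) = √(-2) = I*√2 ≈ 1.4142*I)
D(j, c) = -17/8 + c + j (D(j, c) = (j + c) + (-2 + (⅛)*(-1)) = (c + j) + (-2 - ⅛) = (c + j) - 17/8 = -17/8 + c + j)
D(w(-1), n)² = (-17/8 + I*√2 + 3)² = (7/8 + I*√2)²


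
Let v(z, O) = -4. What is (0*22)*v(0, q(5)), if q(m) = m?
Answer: 0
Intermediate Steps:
(0*22)*v(0, q(5)) = (0*22)*(-4) = 0*(-4) = 0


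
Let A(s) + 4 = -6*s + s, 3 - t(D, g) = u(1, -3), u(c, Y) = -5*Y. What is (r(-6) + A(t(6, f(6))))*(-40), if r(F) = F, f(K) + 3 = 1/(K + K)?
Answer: -2000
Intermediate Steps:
f(K) = -3 + 1/(2*K) (f(K) = -3 + 1/(K + K) = -3 + 1/(2*K))
t(D, g) = -12 (t(D, g) = 3 - (-5)*(-3) = 3 - 1*15 = 3 - 15 = -12)
A(s) = -4 - 5*s (A(s) = -4 + (-6*s + s) = -4 - 5*s)
(r(-6) + A(t(6, f(6))))*(-40) = (-6 + (-4 - 5*(-12)))*(-40) = (-6 + (-4 + 60))*(-40) = (-6 + 56)*(-40) = 50*(-40) = -2000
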